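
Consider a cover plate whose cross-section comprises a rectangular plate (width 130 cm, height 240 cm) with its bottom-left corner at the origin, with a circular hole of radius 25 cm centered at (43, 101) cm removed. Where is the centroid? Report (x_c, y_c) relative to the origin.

x_c = 66.48 cm, y_c = 121.28 cm

plate: A = 130 × 240 = 31200.00, centroid at (65.00, 120.00).
hole: A = −π·25² = -1963.50, centroid at (43.00, 101.00).
ΣA = 29236.50 cm²
ΣAx_c = (31200.00)(65.00) + (-1963.50)(43.00) = 1943569.70 cm³
ΣAy_c = (31200.00)(120.00) + (-1963.50)(101.00) = 3545686.96 cm³
x_c = 1943569.70 / 29236.50 = 66.48 cm
y_c = 3545686.96 / 29236.50 = 121.28 cm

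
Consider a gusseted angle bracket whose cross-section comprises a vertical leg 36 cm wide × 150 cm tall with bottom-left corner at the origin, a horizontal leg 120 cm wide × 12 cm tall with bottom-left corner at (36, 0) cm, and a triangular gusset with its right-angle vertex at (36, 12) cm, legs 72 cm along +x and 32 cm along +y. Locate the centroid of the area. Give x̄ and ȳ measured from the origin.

vertical leg: A = 36 × 150 = 5400.00, centroid at (18.00, 75.00).
horizontal leg: A = 120 × 12 = 1440.00, centroid at (96.00, 6.00).
gusset: A = ½·72·32 = 1152.00, centroid at (60.00, 22.67).
ΣA = 7992.00 cm²
ΣAx̄ = (5400.00)(18.00) + (1440.00)(96.00) + (1152.00)(60.00) = 304560.00 cm³
ΣAȳ = (5400.00)(75.00) + (1440.00)(6.00) + (1152.00)(22.67) = 439752.00 cm³
x̄ = 304560.00 / 7992.00 = 38.11 cm
ȳ = 439752.00 / 7992.00 = 55.02 cm

x̄ = 38.11 cm, ȳ = 55.02 cm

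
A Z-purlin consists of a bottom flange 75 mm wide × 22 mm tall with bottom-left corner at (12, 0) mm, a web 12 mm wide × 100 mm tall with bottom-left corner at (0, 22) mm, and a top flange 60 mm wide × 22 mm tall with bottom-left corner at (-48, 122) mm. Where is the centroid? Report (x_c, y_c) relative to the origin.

x_c = 15.62 mm, y_c = 67.17 mm

Part | A | x̄ᵢ | ȳᵢ | A·x̄ᵢ | A·ȳᵢ
bottom flange | 1650.00 | 49.50 | 11.00 | 81675.00 | 18150.00
web | 1200.00 | 6.00 | 72.00 | 7200.00 | 86400.00
top flange | 1320.00 | -18.00 | 133.00 | -23760.00 | 175560.00
Σ | 4170.00 |  |  | 65115.00 | 280110.00
x_c = 65115.00 / 4170.00 = 15.62 mm
y_c = 280110.00 / 4170.00 = 67.17 mm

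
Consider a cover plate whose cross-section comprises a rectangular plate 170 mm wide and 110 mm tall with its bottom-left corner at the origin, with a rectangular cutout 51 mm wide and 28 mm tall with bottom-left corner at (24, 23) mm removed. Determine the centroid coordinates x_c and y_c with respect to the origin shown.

x_c = 87.94 mm, y_c = 56.49 mm

plate: A = 170 × 110 = 18700.00, centroid at (85.00, 55.00).
hole: A = −(51 × 28) = -1428.00, centroid at (49.50, 37.00).
ΣA = 17272.00 mm², ΣAx_c = 1518814.00 mm³, ΣAy_c = 975664.00 mm³.
x_c = 1518814.00/17272.00 = 87.94 mm; y_c = 975664.00/17272.00 = 56.49 mm.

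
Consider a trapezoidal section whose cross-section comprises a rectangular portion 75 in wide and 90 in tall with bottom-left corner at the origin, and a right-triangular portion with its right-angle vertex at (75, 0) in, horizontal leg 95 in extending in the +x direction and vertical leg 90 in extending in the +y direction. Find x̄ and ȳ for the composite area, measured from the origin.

rectangular portion: A = 75 × 90 = 6750.00, centroid at (37.50, 45.00).
triangular portion: A = ½·95·90 = 4275.00, centroid at (106.67, 30.00).
ΣA = 11025.00 in²
ΣAx̄ = (6750.00)(37.50) + (4275.00)(106.67) = 709125.00 in³
ΣAȳ = (6750.00)(45.00) + (4275.00)(30.00) = 432000.00 in³
x̄ = 709125.00 / 11025.00 = 64.32 in
ȳ = 432000.00 / 11025.00 = 39.18 in

x̄ = 64.32 in, ȳ = 39.18 in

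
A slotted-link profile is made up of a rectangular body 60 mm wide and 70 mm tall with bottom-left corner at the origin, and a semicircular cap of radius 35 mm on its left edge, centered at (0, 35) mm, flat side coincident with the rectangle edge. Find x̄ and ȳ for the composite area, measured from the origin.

x̄ = 15.91 mm, ȳ = 35.00 mm

rectangular body: A = 60 × 70 = 4200.00, centroid at (30.00, 35.00).
semicircular end: A = ½π·35² = 1924.23, centroid at (-14.85, 35.00).
ΣA = 6124.23 mm²
ΣAx̄ = (4200.00)(30.00) + (1924.23)(-14.85) = 97416.67 mm³
ΣAȳ = (4200.00)(35.00) + (1924.23)(35.00) = 214347.89 mm³
x̄ = 97416.67 / 6124.23 = 15.91 mm
ȳ = 214347.89 / 6124.23 = 35.00 mm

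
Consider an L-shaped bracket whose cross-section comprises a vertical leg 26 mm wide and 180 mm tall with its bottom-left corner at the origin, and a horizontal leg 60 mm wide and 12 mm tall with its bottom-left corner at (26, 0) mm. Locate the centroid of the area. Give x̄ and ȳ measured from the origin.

x̄ = 18.73 mm, ȳ = 78.80 mm

Part | A | x̄ᵢ | ȳᵢ | A·x̄ᵢ | A·ȳᵢ
vertical leg | 4680.00 | 13.00 | 90.00 | 60840.00 | 421200.00
horizontal leg | 720.00 | 56.00 | 6.00 | 40320.00 | 4320.00
Σ | 5400.00 |  |  | 101160.00 | 425520.00
x̄ = 101160.00 / 5400.00 = 18.73 mm
ȳ = 425520.00 / 5400.00 = 78.80 mm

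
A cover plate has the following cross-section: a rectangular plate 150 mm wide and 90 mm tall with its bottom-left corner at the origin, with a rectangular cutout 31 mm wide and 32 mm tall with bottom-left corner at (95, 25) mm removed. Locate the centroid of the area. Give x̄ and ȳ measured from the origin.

x̄ = 72.18 mm, ȳ = 45.32 mm

Part | A | x̄ᵢ | ȳᵢ | A·x̄ᵢ | A·ȳᵢ
plate | 13500.00 | 75.00 | 45.00 | 1012500.00 | 607500.00
hole | -992.00 | 110.50 | 41.00 | -109616.00 | -40672.00
Σ | 12508.00 |  |  | 902884.00 | 566828.00
x̄ = 902884.00 / 12508.00 = 72.18 mm
ȳ = 566828.00 / 12508.00 = 45.32 mm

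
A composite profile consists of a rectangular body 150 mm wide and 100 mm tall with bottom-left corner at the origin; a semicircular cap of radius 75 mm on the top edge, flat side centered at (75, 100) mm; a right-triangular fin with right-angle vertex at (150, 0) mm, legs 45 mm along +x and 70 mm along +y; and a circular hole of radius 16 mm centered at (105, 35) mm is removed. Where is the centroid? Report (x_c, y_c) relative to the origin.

rectangular body: A = 150 × 100 = 15000.00, centroid at (75.00, 50.00).
semicircular top: A = ½π·75² = 8835.73, centroid at (75.00, 131.83).
triangular fin: A = ½·45·70 = 1575.00, centroid at (165.00, 23.33).
hole: A = −π·16² = -804.25, centroid at (105.00, 35.00).
ΣA = 24606.48 mm², ΣAx_c = 1963108.69 mm³, ΣAy_c = 1923424.26 mm³.
x_c = 1963108.69/24606.48 = 79.78 mm; y_c = 1923424.26/24606.48 = 78.17 mm.

x_c = 79.78 mm, y_c = 78.17 mm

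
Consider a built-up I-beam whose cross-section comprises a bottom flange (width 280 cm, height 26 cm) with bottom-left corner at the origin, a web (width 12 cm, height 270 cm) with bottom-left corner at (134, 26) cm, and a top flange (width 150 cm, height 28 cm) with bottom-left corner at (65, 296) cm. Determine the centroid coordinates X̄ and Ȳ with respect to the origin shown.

X̄ = 140.00 cm, Ȳ = 130.32 cm

Part | A | x̄ᵢ | ȳᵢ | A·x̄ᵢ | A·ȳᵢ
bottom flange | 7280.00 | 140.00 | 13.00 | 1019200.00 | 94640.00
web | 3240.00 | 140.00 | 161.00 | 453600.00 | 521640.00
top flange | 4200.00 | 140.00 | 310.00 | 588000.00 | 1302000.00
Σ | 14720.00 |  |  | 2060800.00 | 1918280.00
X̄ = 2060800.00 / 14720.00 = 140.00 cm
Ȳ = 1918280.00 / 14720.00 = 130.32 cm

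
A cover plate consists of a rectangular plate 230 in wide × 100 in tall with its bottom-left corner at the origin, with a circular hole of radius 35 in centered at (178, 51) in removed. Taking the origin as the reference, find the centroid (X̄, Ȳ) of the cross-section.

Part | A | x̄ᵢ | ȳᵢ | A·x̄ᵢ | A·ȳᵢ
plate | 23000.00 | 115.00 | 50.00 | 2645000.00 | 1150000.00
hole | -3848.45 | 178.00 | 51.00 | -685024.28 | -196271.00
Σ | 19151.55 |  |  | 1959975.72 | 953729.00
X̄ = 1959975.72 / 19151.55 = 102.34 in
Ȳ = 953729.00 / 19151.55 = 49.80 in

X̄ = 102.34 in, Ȳ = 49.80 in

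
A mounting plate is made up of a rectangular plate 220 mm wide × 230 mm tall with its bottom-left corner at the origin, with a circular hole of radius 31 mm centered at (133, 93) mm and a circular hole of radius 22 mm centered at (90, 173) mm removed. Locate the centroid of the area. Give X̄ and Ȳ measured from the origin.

plate: A = 220 × 230 = 50600.00, centroid at (110.00, 115.00).
hole 1: A = −π·31² = -3019.07, centroid at (133.00, 93.00).
hole 2: A = −π·22² = -1520.53, centroid at (90.00, 173.00).
ΣA = 46060.40 mm²
ΣAX̄ = (50600.00)(110.00) + (-3019.07)(133.00) + (-1520.53)(90.00) = 5027615.84 mm³
ΣAȲ = (50600.00)(115.00) + (-3019.07)(93.00) + (-1520.53)(173.00) = 5275174.60 mm³
X̄ = 5027615.84 / 46060.40 = 109.15 mm
Ȳ = 5275174.60 / 46060.40 = 114.53 mm

X̄ = 109.15 mm, Ȳ = 114.53 mm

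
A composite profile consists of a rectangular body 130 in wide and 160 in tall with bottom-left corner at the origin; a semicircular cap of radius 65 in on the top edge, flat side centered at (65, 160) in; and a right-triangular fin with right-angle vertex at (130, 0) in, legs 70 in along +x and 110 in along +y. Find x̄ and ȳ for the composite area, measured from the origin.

x̄ = 75.87 in, ȳ = 97.49 in

rectangular body: A = 130 × 160 = 20800.00, centroid at (65.00, 80.00).
semicircular top: A = ½π·65² = 6636.61, centroid at (65.00, 187.59).
triangular fin: A = ½·70·110 = 3850.00, centroid at (153.33, 36.67).
ΣA = 31286.61 in², ΣAx̄ = 2373713.27 in³, ΣAȳ = 3050108.32 in³.
x̄ = 2373713.27/31286.61 = 75.87 in; ȳ = 3050108.32/31286.61 = 97.49 in.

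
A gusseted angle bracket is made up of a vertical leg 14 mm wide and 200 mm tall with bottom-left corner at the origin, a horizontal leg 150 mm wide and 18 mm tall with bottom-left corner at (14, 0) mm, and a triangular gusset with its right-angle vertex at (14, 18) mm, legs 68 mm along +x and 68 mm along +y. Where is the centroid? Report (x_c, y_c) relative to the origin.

vertical leg: A = 14 × 200 = 2800.00, centroid at (7.00, 100.00).
horizontal leg: A = 150 × 18 = 2700.00, centroid at (89.00, 9.00).
gusset: A = ½·68·68 = 2312.00, centroid at (36.67, 40.67).
ΣA = 7812.00 mm²
ΣAx_c = (2800.00)(7.00) + (2700.00)(89.00) + (2312.00)(36.67) = 344673.33 mm³
ΣAy_c = (2800.00)(100.00) + (2700.00)(9.00) + (2312.00)(40.67) = 398321.33 mm³
x_c = 344673.33 / 7812.00 = 44.12 mm
y_c = 398321.33 / 7812.00 = 50.99 mm

x_c = 44.12 mm, y_c = 50.99 mm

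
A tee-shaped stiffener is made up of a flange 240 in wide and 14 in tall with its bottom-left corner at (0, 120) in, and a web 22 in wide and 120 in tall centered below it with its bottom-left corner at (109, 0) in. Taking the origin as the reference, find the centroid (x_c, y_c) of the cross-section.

Part | A | x̄ᵢ | ȳᵢ | A·x̄ᵢ | A·ȳᵢ
web | 2640.00 | 120.00 | 60.00 | 316800.00 | 158400.00
flange | 3360.00 | 120.00 | 127.00 | 403200.00 | 426720.00
Σ | 6000.00 |  |  | 720000.00 | 585120.00
x_c = 720000.00 / 6000.00 = 120.00 in
y_c = 585120.00 / 6000.00 = 97.52 in

x_c = 120.00 in, y_c = 97.52 in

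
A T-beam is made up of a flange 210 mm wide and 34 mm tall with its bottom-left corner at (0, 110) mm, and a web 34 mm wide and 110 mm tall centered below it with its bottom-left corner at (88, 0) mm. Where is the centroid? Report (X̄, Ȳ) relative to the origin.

web: A = 34 × 110 = 3740.00, centroid at (105.00, 55.00).
flange: A = 210 × 34 = 7140.00, centroid at (105.00, 127.00).
ΣA = 10880.00 mm², ΣAX̄ = 1142400.00 mm³, ΣAȲ = 1112480.00 mm³.
X̄ = 1142400.00/10880.00 = 105.00 mm; Ȳ = 1112480.00/10880.00 = 102.25 mm.

X̄ = 105.00 mm, Ȳ = 102.25 mm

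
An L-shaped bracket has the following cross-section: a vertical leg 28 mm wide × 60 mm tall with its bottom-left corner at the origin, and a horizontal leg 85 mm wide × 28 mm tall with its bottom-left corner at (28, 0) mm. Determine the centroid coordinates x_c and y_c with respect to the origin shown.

vertical leg: A = 28 × 60 = 1680.00, centroid at (14.00, 30.00).
horizontal leg: A = 85 × 28 = 2380.00, centroid at (70.50, 14.00).
ΣA = 4060.00 mm²
ΣAx_c = (1680.00)(14.00) + (2380.00)(70.50) = 191310.00 mm³
ΣAy_c = (1680.00)(30.00) + (2380.00)(14.00) = 83720.00 mm³
x_c = 191310.00 / 4060.00 = 47.12 mm
y_c = 83720.00 / 4060.00 = 20.62 mm

x_c = 47.12 mm, y_c = 20.62 mm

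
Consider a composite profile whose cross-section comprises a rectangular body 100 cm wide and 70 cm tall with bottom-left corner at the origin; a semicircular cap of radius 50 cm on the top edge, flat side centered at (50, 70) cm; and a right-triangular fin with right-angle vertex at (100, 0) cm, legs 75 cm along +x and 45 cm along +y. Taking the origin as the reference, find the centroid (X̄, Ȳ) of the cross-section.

X̄ = 60.03 cm, Ȳ = 49.83 cm

rectangular body: A = 100 × 70 = 7000.00, centroid at (50.00, 35.00).
semicircular top: A = ½π·50² = 3926.99, centroid at (50.00, 91.22).
triangular fin: A = ½·75·45 = 1687.50, centroid at (125.00, 15.00).
ΣA = 12614.49 cm²
ΣAX̄ = (7000.00)(50.00) + (3926.99)(50.00) + (1687.50)(125.00) = 757287.04 cm³
ΣAȲ = (7000.00)(35.00) + (3926.99)(91.22) + (1687.50)(15.00) = 628535.19 cm³
X̄ = 757287.04 / 12614.49 = 60.03 cm
Ȳ = 628535.19 / 12614.49 = 49.83 cm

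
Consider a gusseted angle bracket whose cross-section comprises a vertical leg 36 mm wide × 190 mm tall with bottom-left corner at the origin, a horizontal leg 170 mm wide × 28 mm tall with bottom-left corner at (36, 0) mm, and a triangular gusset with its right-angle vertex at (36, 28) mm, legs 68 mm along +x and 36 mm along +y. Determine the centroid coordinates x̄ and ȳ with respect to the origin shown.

vertical leg: A = 36 × 190 = 6840.00, centroid at (18.00, 95.00).
horizontal leg: A = 170 × 28 = 4760.00, centroid at (121.00, 14.00).
gusset: A = ½·68·36 = 1224.00, centroid at (58.67, 40.00).
ΣA = 12824.00 mm²
ΣAx̄ = (6840.00)(18.00) + (4760.00)(121.00) + (1224.00)(58.67) = 770888.00 mm³
ΣAȳ = (6840.00)(95.00) + (4760.00)(14.00) + (1224.00)(40.00) = 765400.00 mm³
x̄ = 770888.00 / 12824.00 = 60.11 mm
ȳ = 765400.00 / 12824.00 = 59.68 mm

x̄ = 60.11 mm, ȳ = 59.68 mm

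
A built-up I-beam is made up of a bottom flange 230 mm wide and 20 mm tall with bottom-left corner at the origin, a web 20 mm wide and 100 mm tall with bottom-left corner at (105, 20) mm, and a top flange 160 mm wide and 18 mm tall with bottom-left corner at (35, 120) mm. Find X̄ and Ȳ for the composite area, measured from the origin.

X̄ = 115.00 mm, Ȳ = 58.81 mm

bottom flange: A = 230 × 20 = 4600.00, centroid at (115.00, 10.00).
web: A = 20 × 100 = 2000.00, centroid at (115.00, 70.00).
top flange: A = 160 × 18 = 2880.00, centroid at (115.00, 129.00).
ΣA = 9480.00 mm², ΣAX̄ = 1090200.00 mm³, ΣAȲ = 557520.00 mm³.
X̄ = 1090200.00/9480.00 = 115.00 mm; Ȳ = 557520.00/9480.00 = 58.81 mm.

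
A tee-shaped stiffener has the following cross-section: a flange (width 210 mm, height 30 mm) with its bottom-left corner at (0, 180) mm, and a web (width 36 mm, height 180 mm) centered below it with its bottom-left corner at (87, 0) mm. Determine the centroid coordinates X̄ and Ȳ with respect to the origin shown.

X̄ = 105.00 mm, Ȳ = 141.76 mm

Part | A | x̄ᵢ | ȳᵢ | A·x̄ᵢ | A·ȳᵢ
web | 6480.00 | 105.00 | 90.00 | 680400.00 | 583200.00
flange | 6300.00 | 105.00 | 195.00 | 661500.00 | 1228500.00
Σ | 12780.00 |  |  | 1341900.00 | 1811700.00
X̄ = 1341900.00 / 12780.00 = 105.00 mm
Ȳ = 1811700.00 / 12780.00 = 141.76 mm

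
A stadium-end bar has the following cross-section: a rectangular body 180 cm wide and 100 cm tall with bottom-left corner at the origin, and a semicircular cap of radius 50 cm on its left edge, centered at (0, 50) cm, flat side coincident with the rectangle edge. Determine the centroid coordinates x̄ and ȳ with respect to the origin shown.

x̄ = 70.08 cm, ȳ = 50.00 cm

rectangular body: A = 180 × 100 = 18000.00, centroid at (90.00, 50.00).
semicircular end: A = ½π·50² = 3926.99, centroid at (-21.22, 50.00).
ΣA = 21926.99 cm², ΣAx̄ = 1536666.67 cm³, ΣAȳ = 1096349.54 cm³.
x̄ = 1536666.67/21926.99 = 70.08 cm; ȳ = 1096349.54/21926.99 = 50.00 cm.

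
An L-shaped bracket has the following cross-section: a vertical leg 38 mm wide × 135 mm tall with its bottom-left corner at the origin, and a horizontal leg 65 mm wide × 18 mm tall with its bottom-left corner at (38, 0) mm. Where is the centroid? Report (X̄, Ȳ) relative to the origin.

vertical leg: A = 38 × 135 = 5130.00, centroid at (19.00, 67.50).
horizontal leg: A = 65 × 18 = 1170.00, centroid at (70.50, 9.00).
ΣA = 6300.00 mm²
ΣAX̄ = (5130.00)(19.00) + (1170.00)(70.50) = 179955.00 mm³
ΣAȲ = (5130.00)(67.50) + (1170.00)(9.00) = 356805.00 mm³
X̄ = 179955.00 / 6300.00 = 28.56 mm
Ȳ = 356805.00 / 6300.00 = 56.64 mm

X̄ = 28.56 mm, Ȳ = 56.64 mm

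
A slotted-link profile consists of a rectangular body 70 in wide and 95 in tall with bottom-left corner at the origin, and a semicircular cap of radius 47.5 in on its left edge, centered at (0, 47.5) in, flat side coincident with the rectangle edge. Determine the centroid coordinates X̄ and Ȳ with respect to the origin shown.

Part | A | x̄ᵢ | ȳᵢ | A·x̄ᵢ | A·ȳᵢ
rectangular body | 6650.00 | 35.00 | 47.50 | 232750.00 | 315875.00
semicircular end | 3544.11 | -20.16 | 47.50 | -71447.92 | 168345.19
Σ | 10194.11 |  |  | 161302.08 | 484220.19
X̄ = 161302.08 / 10194.11 = 15.82 in
Ȳ = 484220.19 / 10194.11 = 47.50 in

X̄ = 15.82 in, Ȳ = 47.50 in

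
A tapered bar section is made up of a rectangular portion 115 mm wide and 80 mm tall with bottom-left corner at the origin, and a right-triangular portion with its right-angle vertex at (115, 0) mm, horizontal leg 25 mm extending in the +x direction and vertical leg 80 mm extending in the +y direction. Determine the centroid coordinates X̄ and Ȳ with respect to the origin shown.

X̄ = 63.95 mm, Ȳ = 38.69 mm

Part | A | x̄ᵢ | ȳᵢ | A·x̄ᵢ | A·ȳᵢ
rectangular portion | 9200.00 | 57.50 | 40.00 | 529000.00 | 368000.00
triangular portion | 1000.00 | 123.33 | 26.67 | 123333.33 | 26666.67
Σ | 10200.00 |  |  | 652333.33 | 394666.67
X̄ = 652333.33 / 10200.00 = 63.95 mm
Ȳ = 394666.67 / 10200.00 = 38.69 mm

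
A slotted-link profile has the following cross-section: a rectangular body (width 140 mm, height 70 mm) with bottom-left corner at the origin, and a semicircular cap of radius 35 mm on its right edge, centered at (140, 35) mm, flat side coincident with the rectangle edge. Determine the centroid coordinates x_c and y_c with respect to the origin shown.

x_c = 83.93 mm, y_c = 35.00 mm

rectangular body: A = 140 × 70 = 9800.00, centroid at (70.00, 35.00).
semicircular end: A = ½π·35² = 1924.23, centroid at (154.85, 35.00).
ΣA = 11724.23 mm², ΣAx_c = 983974.90 mm³, ΣAy_c = 410347.89 mm³.
x_c = 983974.90/11724.23 = 83.93 mm; y_c = 410347.89/11724.23 = 35.00 mm.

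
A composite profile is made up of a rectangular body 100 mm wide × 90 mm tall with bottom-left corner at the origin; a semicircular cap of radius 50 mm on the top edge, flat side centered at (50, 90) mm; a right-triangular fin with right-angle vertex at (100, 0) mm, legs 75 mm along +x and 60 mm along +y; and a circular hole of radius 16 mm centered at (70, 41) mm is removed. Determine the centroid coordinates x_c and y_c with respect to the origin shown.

x_c = 60.62 mm, y_c = 59.40 mm

Part | A | x̄ᵢ | ȳᵢ | A·x̄ᵢ | A·ȳᵢ
rectangular body | 9000.00 | 50.00 | 45.00 | 450000.00 | 405000.00
semicircular top | 3926.99 | 50.00 | 111.22 | 196349.54 | 436762.51
triangular fin | 2250.00 | 125.00 | 20.00 | 281250.00 | 45000.00
hole | -804.25 | 70.00 | 41.00 | -56297.34 | -32974.16
Σ | 14372.74 |  |  | 871302.20 | 853788.35
x_c = 871302.20 / 14372.74 = 60.62 mm
y_c = 853788.35 / 14372.74 = 59.40 mm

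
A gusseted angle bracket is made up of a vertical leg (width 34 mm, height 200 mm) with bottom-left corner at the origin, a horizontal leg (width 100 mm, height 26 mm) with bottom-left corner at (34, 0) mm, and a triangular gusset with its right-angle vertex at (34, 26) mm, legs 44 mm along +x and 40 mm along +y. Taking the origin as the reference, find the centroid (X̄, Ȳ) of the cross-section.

X̄ = 36.66 mm, Ȳ = 72.80 mm

vertical leg: A = 34 × 200 = 6800.00, centroid at (17.00, 100.00).
horizontal leg: A = 100 × 26 = 2600.00, centroid at (84.00, 13.00).
gusset: A = ½·44·40 = 880.00, centroid at (48.67, 39.33).
ΣA = 10280.00 mm², ΣAX̄ = 376826.67 mm³, ΣAȲ = 748413.33 mm³.
X̄ = 376826.67/10280.00 = 36.66 mm; Ȳ = 748413.33/10280.00 = 72.80 mm.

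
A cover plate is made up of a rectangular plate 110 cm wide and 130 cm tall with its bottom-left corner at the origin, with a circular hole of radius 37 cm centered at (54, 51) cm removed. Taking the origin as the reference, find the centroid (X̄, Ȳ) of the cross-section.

Part | A | x̄ᵢ | ȳᵢ | A·x̄ᵢ | A·ȳᵢ
plate | 14300.00 | 55.00 | 65.00 | 786500.00 | 929500.00
hole | -4300.84 | 54.00 | 51.00 | -232245.38 | -219342.86
Σ | 9999.16 |  |  | 554254.62 | 710157.14
X̄ = 554254.62 / 9999.16 = 55.43 cm
Ȳ = 710157.14 / 9999.16 = 71.02 cm

X̄ = 55.43 cm, Ȳ = 71.02 cm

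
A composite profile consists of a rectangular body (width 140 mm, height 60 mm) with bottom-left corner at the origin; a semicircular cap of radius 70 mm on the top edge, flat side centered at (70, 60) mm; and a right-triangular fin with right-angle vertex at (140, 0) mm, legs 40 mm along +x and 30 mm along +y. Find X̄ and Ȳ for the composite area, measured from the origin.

X̄ = 72.99 mm, Ȳ = 56.81 mm

rectangular body: A = 140 × 60 = 8400.00, centroid at (70.00, 30.00).
semicircular top: A = ½π·70² = 7696.90, centroid at (70.00, 89.71).
triangular fin: A = ½·40·30 = 600.00, centroid at (153.33, 10.00).
ΣA = 16696.90 mm², ΣAX̄ = 1218783.14 mm³, ΣAȲ = 948480.79 mm³.
X̄ = 1218783.14/16696.90 = 72.99 mm; Ȳ = 948480.79/16696.90 = 56.81 mm.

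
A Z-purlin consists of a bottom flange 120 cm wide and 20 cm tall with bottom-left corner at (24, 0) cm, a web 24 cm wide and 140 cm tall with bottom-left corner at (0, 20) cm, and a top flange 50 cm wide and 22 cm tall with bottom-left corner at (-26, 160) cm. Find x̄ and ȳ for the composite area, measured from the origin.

bottom flange: A = 120 × 20 = 2400.00, centroid at (84.00, 10.00).
web: A = 24 × 140 = 3360.00, centroid at (12.00, 90.00).
top flange: A = 50 × 22 = 1100.00, centroid at (-1.00, 171.00).
ΣA = 6860.00 cm²
ΣAx̄ = (2400.00)(84.00) + (3360.00)(12.00) + (1100.00)(-1.00) = 240820.00 cm³
ΣAȳ = (2400.00)(10.00) + (3360.00)(90.00) + (1100.00)(171.00) = 514500.00 cm³
x̄ = 240820.00 / 6860.00 = 35.10 cm
ȳ = 514500.00 / 6860.00 = 75.00 cm

x̄ = 35.10 cm, ȳ = 75.00 cm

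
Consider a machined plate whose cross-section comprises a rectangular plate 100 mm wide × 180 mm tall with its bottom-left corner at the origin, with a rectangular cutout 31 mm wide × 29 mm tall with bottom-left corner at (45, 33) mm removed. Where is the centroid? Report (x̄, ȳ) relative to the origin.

x̄ = 49.45 mm, ȳ = 92.23 mm

plate: A = 100 × 180 = 18000.00, centroid at (50.00, 90.00).
hole: A = −(31 × 29) = -899.00, centroid at (60.50, 47.50).
ΣA = 17101.00 mm², ΣAx̄ = 845610.50 mm³, ΣAȳ = 1577297.50 mm³.
x̄ = 845610.50/17101.00 = 49.45 mm; ȳ = 1577297.50/17101.00 = 92.23 mm.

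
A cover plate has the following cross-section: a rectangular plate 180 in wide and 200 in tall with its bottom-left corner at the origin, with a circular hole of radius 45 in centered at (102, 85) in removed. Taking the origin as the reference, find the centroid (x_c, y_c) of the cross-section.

plate: A = 180 × 200 = 36000.00, centroid at (90.00, 100.00).
hole: A = −π·45² = -6361.73, centroid at (102.00, 85.00).
ΣA = 29638.27 in², ΣAx_c = 2591104.04 in³, ΣAy_c = 3059253.36 in³.
x_c = 2591104.04/29638.27 = 87.42 in; y_c = 3059253.36/29638.27 = 103.22 in.

x_c = 87.42 in, y_c = 103.22 in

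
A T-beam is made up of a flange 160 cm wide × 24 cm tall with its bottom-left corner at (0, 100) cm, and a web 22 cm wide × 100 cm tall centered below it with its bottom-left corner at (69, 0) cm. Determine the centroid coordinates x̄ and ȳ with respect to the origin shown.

web: A = 22 × 100 = 2200.00, centroid at (80.00, 50.00).
flange: A = 160 × 24 = 3840.00, centroid at (80.00, 112.00).
ΣA = 6040.00 cm²
ΣAx̄ = (2200.00)(80.00) + (3840.00)(80.00) = 483200.00 cm³
ΣAȳ = (2200.00)(50.00) + (3840.00)(112.00) = 540080.00 cm³
x̄ = 483200.00 / 6040.00 = 80.00 cm
ȳ = 540080.00 / 6040.00 = 89.42 cm

x̄ = 80.00 cm, ȳ = 89.42 cm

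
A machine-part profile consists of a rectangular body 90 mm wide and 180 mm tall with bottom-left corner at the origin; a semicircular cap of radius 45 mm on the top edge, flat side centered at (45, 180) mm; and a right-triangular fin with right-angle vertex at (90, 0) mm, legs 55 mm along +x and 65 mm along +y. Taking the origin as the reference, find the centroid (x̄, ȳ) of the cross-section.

x̄ = 50.35 mm, ȳ = 100.62 mm

rectangular body: A = 90 × 180 = 16200.00, centroid at (45.00, 90.00).
semicircular top: A = ½π·45² = 3180.86, centroid at (45.00, 199.10).
triangular fin: A = ½·55·65 = 1787.50, centroid at (108.33, 21.67).
ΣA = 21168.36 mm²
ΣAx̄ = (16200.00)(45.00) + (3180.86)(45.00) + (1787.50)(108.33) = 1065784.65 mm³
ΣAȳ = (16200.00)(90.00) + (3180.86)(199.10) + (1787.50)(21.67) = 2130034.43 mm³
x̄ = 1065784.65 / 21168.36 = 50.35 mm
ȳ = 2130034.43 / 21168.36 = 100.62 mm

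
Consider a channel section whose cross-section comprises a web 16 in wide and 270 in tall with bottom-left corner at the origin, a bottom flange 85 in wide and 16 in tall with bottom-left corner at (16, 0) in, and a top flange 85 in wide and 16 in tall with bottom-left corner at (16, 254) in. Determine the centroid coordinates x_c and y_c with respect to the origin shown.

web: A = 16 × 270 = 4320.00, centroid at (8.00, 135.00).
bottom flange: A = 85 × 16 = 1360.00, centroid at (58.50, 8.00).
top flange: A = 85 × 16 = 1360.00, centroid at (58.50, 262.00).
ΣA = 7040.00 in²
ΣAx_c = (4320.00)(8.00) + (1360.00)(58.50) + (1360.00)(58.50) = 193680.00 in³
ΣAy_c = (4320.00)(135.00) + (1360.00)(8.00) + (1360.00)(262.00) = 950400.00 in³
x_c = 193680.00 / 7040.00 = 27.51 in
y_c = 950400.00 / 7040.00 = 135.00 in

x_c = 27.51 in, y_c = 135.00 in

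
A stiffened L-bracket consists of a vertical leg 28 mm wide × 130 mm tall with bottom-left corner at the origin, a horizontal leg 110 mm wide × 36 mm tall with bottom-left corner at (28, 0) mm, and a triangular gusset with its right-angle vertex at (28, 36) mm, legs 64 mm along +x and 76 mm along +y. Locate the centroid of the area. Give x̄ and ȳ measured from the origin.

x̄ = 49.80 mm, ȳ = 45.56 mm

vertical leg: A = 28 × 130 = 3640.00, centroid at (14.00, 65.00).
horizontal leg: A = 110 × 36 = 3960.00, centroid at (83.00, 18.00).
gusset: A = ½·64·76 = 2432.00, centroid at (49.33, 61.33).
ΣA = 10032.00 mm², ΣAx̄ = 499618.67 mm³, ΣAȳ = 457042.67 mm³.
x̄ = 499618.67/10032.00 = 49.80 mm; ȳ = 457042.67/10032.00 = 45.56 mm.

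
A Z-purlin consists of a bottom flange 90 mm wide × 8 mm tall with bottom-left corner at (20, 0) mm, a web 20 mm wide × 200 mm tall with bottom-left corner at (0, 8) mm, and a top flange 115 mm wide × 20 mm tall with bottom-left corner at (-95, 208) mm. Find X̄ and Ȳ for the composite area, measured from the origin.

X̄ = 0.08 mm, Ȳ = 133.37 mm

bottom flange: A = 90 × 8 = 720.00, centroid at (65.00, 4.00).
web: A = 20 × 200 = 4000.00, centroid at (10.00, 108.00).
top flange: A = 115 × 20 = 2300.00, centroid at (-37.50, 218.00).
ΣA = 7020.00 mm², ΣAX̄ = 550.00 mm³, ΣAȲ = 936280.00 mm³.
X̄ = 550.00/7020.00 = 0.08 mm; Ȳ = 936280.00/7020.00 = 133.37 mm.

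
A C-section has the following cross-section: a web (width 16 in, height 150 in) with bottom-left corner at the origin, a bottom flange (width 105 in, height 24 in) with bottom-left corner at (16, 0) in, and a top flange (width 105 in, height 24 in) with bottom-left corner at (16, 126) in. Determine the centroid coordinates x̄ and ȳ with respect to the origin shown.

web: A = 16 × 150 = 2400.00, centroid at (8.00, 75.00).
bottom flange: A = 105 × 24 = 2520.00, centroid at (68.50, 12.00).
top flange: A = 105 × 24 = 2520.00, centroid at (68.50, 138.00).
ΣA = 7440.00 in², ΣAx̄ = 364440.00 in³, ΣAȳ = 558000.00 in³.
x̄ = 364440.00/7440.00 = 48.98 in; ȳ = 558000.00/7440.00 = 75.00 in.

x̄ = 48.98 in, ȳ = 75.00 in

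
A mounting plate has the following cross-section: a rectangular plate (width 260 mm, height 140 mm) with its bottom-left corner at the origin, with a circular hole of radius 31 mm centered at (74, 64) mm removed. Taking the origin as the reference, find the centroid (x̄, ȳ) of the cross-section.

Part | A | x̄ᵢ | ȳᵢ | A·x̄ᵢ | A·ȳᵢ
plate | 36400.00 | 130.00 | 70.00 | 4732000.00 | 2548000.00
hole | -3019.07 | 74.00 | 64.00 | -223411.22 | -193220.51
Σ | 33380.93 |  |  | 4508588.78 | 2354779.49
x̄ = 4508588.78 / 33380.93 = 135.06 mm
ȳ = 2354779.49 / 33380.93 = 70.54 mm

x̄ = 135.06 mm, ȳ = 70.54 mm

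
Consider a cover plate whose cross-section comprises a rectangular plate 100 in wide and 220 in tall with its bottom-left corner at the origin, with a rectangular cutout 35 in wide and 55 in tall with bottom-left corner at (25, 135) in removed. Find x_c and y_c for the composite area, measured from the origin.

plate: A = 100 × 220 = 22000.00, centroid at (50.00, 110.00).
hole: A = −(35 × 55) = -1925.00, centroid at (42.50, 162.50).
ΣA = 20075.00 in²
ΣAx_c = (22000.00)(50.00) + (-1925.00)(42.50) = 1018187.50 in³
ΣAy_c = (22000.00)(110.00) + (-1925.00)(162.50) = 2107187.50 in³
x_c = 1018187.50 / 20075.00 = 50.72 in
y_c = 2107187.50 / 20075.00 = 104.97 in

x_c = 50.72 in, y_c = 104.97 in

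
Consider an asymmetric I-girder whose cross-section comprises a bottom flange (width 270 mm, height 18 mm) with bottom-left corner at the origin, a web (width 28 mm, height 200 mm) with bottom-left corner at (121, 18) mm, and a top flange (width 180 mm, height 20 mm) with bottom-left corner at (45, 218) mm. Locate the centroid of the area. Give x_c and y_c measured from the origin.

x_c = 135.00 mm, y_c = 108.49 mm

bottom flange: A = 270 × 18 = 4860.00, centroid at (135.00, 9.00).
web: A = 28 × 200 = 5600.00, centroid at (135.00, 118.00).
top flange: A = 180 × 20 = 3600.00, centroid at (135.00, 228.00).
ΣA = 14060.00 mm²
ΣAx_c = (4860.00)(135.00) + (5600.00)(135.00) + (3600.00)(135.00) = 1898100.00 mm³
ΣAy_c = (4860.00)(9.00) + (5600.00)(118.00) + (3600.00)(228.00) = 1525340.00 mm³
x_c = 1898100.00 / 14060.00 = 135.00 mm
y_c = 1525340.00 / 14060.00 = 108.49 mm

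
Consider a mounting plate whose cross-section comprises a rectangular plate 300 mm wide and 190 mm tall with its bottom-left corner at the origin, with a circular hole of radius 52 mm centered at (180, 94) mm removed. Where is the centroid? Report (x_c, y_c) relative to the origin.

x_c = 144.75 mm, y_c = 95.18 mm

Part | A | x̄ᵢ | ȳᵢ | A·x̄ᵢ | A·ȳᵢ
plate | 57000.00 | 150.00 | 95.00 | 8550000.00 | 5415000.00
hole | -8494.87 | 180.00 | 94.00 | -1529075.98 | -798517.45
Σ | 48505.13 |  |  | 7020924.02 | 4616482.55
x_c = 7020924.02 / 48505.13 = 144.75 mm
y_c = 4616482.55 / 48505.13 = 95.18 mm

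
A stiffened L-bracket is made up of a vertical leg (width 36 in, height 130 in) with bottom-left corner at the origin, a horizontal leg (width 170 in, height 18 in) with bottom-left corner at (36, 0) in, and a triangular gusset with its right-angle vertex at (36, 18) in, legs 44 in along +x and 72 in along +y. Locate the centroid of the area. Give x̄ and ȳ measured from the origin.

x̄ = 57.35 in, ȳ = 42.71 in

vertical leg: A = 36 × 130 = 4680.00, centroid at (18.00, 65.00).
horizontal leg: A = 170 × 18 = 3060.00, centroid at (121.00, 9.00).
gusset: A = ½·44·72 = 1584.00, centroid at (50.67, 42.00).
ΣA = 9324.00 in², ΣAx̄ = 534756.00 in³, ΣAȳ = 398268.00 in³.
x̄ = 534756.00/9324.00 = 57.35 in; ȳ = 398268.00/9324.00 = 42.71 in.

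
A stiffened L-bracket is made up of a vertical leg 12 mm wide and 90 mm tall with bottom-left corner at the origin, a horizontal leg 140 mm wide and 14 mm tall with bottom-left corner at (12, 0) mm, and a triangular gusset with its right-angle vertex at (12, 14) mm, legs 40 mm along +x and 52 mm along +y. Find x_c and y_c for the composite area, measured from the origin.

vertical leg: A = 12 × 90 = 1080.00, centroid at (6.00, 45.00).
horizontal leg: A = 140 × 14 = 1960.00, centroid at (82.00, 7.00).
gusset: A = ½·40·52 = 1040.00, centroid at (25.33, 31.33).
ΣA = 4080.00 mm²
ΣAx_c = (1080.00)(6.00) + (1960.00)(82.00) + (1040.00)(25.33) = 193546.67 mm³
ΣAy_c = (1080.00)(45.00) + (1960.00)(7.00) + (1040.00)(31.33) = 94906.67 mm³
x_c = 193546.67 / 4080.00 = 47.44 mm
y_c = 94906.67 / 4080.00 = 23.26 mm

x_c = 47.44 mm, y_c = 23.26 mm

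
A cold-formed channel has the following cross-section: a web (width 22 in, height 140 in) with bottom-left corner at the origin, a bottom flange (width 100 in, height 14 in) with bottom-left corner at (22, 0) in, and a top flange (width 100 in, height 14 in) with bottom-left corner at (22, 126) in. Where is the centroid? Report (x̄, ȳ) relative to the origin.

x̄ = 40.05 in, ȳ = 70.00 in

web: A = 22 × 140 = 3080.00, centroid at (11.00, 70.00).
bottom flange: A = 100 × 14 = 1400.00, centroid at (72.00, 7.00).
top flange: A = 100 × 14 = 1400.00, centroid at (72.00, 133.00).
ΣA = 5880.00 in², ΣAx̄ = 235480.00 in³, ΣAȳ = 411600.00 in³.
x̄ = 235480.00/5880.00 = 40.05 in; ȳ = 411600.00/5880.00 = 70.00 in.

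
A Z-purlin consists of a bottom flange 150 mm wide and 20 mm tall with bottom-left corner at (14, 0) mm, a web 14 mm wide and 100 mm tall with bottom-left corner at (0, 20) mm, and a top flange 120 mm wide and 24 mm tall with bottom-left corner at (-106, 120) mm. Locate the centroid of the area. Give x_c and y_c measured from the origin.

x_c = 19.82 mm, y_c = 69.80 mm

Part | A | x̄ᵢ | ȳᵢ | A·x̄ᵢ | A·ȳᵢ
bottom flange | 3000.00 | 89.00 | 10.00 | 267000.00 | 30000.00
web | 1400.00 | 7.00 | 70.00 | 9800.00 | 98000.00
top flange | 2880.00 | -46.00 | 132.00 | -132480.00 | 380160.00
Σ | 7280.00 |  |  | 144320.00 | 508160.00
x_c = 144320.00 / 7280.00 = 19.82 mm
y_c = 508160.00 / 7280.00 = 69.80 mm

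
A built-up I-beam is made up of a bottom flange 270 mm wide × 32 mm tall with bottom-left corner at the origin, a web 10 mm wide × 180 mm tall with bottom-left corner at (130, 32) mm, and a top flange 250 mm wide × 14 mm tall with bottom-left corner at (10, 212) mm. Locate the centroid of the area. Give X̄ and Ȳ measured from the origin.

X̄ = 135.00 mm, Ȳ = 80.66 mm

bottom flange: A = 270 × 32 = 8640.00, centroid at (135.00, 16.00).
web: A = 10 × 180 = 1800.00, centroid at (135.00, 122.00).
top flange: A = 250 × 14 = 3500.00, centroid at (135.00, 219.00).
ΣA = 13940.00 mm², ΣAX̄ = 1881900.00 mm³, ΣAȲ = 1124340.00 mm³.
X̄ = 1881900.00/13940.00 = 135.00 mm; Ȳ = 1124340.00/13940.00 = 80.66 mm.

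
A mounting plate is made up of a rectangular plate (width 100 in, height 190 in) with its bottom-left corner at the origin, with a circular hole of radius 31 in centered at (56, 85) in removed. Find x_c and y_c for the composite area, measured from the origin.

Part | A | x̄ᵢ | ȳᵢ | A·x̄ᵢ | A·ȳᵢ
plate | 19000.00 | 50.00 | 95.00 | 950000.00 | 1805000.00
hole | -3019.07 | 56.00 | 85.00 | -169067.95 | -256621.00
Σ | 15980.93 |  |  | 780932.05 | 1548379.00
x_c = 780932.05 / 15980.93 = 48.87 in
y_c = 1548379.00 / 15980.93 = 96.89 in

x_c = 48.87 in, y_c = 96.89 in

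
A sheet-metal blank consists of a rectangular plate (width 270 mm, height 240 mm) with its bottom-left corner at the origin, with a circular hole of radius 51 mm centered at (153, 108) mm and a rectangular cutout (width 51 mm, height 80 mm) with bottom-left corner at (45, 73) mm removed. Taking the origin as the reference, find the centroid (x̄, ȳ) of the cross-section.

plate: A = 270 × 240 = 64800.00, centroid at (135.00, 120.00).
hole 1: A = −π·51² = -8171.28, centroid at (153.00, 108.00).
hole 2: A = −(51 × 80) = -4080.00, centroid at (70.50, 113.00).
ΣA = 52548.72 mm², ΣAx̄ = 7210153.78 mm³, ΣAȳ = 6432461.49 mm³.
x̄ = 7210153.78/52548.72 = 137.21 mm; ȳ = 6432461.49/52548.72 = 122.41 mm.

x̄ = 137.21 mm, ȳ = 122.41 mm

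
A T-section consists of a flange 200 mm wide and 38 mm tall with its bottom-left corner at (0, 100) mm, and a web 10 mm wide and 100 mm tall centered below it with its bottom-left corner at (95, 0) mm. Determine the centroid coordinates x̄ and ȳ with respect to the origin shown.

x̄ = 100.00 mm, ȳ = 110.98 mm

web: A = 10 × 100 = 1000.00, centroid at (100.00, 50.00).
flange: A = 200 × 38 = 7600.00, centroid at (100.00, 119.00).
ΣA = 8600.00 mm², ΣAx̄ = 860000.00 mm³, ΣAȳ = 954400.00 mm³.
x̄ = 860000.00/8600.00 = 100.00 mm; ȳ = 954400.00/8600.00 = 110.98 mm.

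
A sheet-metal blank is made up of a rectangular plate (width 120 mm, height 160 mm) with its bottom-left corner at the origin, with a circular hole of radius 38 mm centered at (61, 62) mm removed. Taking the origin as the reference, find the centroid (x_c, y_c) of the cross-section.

plate: A = 120 × 160 = 19200.00, centroid at (60.00, 80.00).
hole: A = −π·38² = -4536.46, centroid at (61.00, 62.00).
ΣA = 14663.54 mm²
ΣAx_c = (19200.00)(60.00) + (-4536.46)(61.00) = 875275.95 mm³
ΣAy_c = (19200.00)(80.00) + (-4536.46)(62.00) = 1254739.49 mm³
x_c = 875275.95 / 14663.54 = 59.69 mm
y_c = 1254739.49 / 14663.54 = 85.57 mm

x_c = 59.69 mm, y_c = 85.57 mm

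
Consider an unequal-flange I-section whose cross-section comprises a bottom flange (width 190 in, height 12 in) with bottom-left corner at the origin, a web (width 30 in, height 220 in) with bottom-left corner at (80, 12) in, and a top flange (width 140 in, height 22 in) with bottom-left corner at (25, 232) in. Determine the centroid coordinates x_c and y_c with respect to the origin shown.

x_c = 95.00 in, y_c = 131.05 in

bottom flange: A = 190 × 12 = 2280.00, centroid at (95.00, 6.00).
web: A = 30 × 220 = 6600.00, centroid at (95.00, 122.00).
top flange: A = 140 × 22 = 3080.00, centroid at (95.00, 243.00).
ΣA = 11960.00 in², ΣAx_c = 1136200.00 in³, ΣAy_c = 1567320.00 in³.
x_c = 1136200.00/11960.00 = 95.00 in; y_c = 1567320.00/11960.00 = 131.05 in.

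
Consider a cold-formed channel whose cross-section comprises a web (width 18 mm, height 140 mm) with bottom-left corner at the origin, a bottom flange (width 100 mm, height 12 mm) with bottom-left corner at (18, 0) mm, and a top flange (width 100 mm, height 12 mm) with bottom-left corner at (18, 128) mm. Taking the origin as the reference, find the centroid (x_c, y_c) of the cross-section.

x_c = 37.78 mm, y_c = 70.00 mm

Part | A | x̄ᵢ | ȳᵢ | A·x̄ᵢ | A·ȳᵢ
web | 2520.00 | 9.00 | 70.00 | 22680.00 | 176400.00
bottom flange | 1200.00 | 68.00 | 6.00 | 81600.00 | 7200.00
top flange | 1200.00 | 68.00 | 134.00 | 81600.00 | 160800.00
Σ | 4920.00 |  |  | 185880.00 | 344400.00
x_c = 185880.00 / 4920.00 = 37.78 mm
y_c = 344400.00 / 4920.00 = 70.00 mm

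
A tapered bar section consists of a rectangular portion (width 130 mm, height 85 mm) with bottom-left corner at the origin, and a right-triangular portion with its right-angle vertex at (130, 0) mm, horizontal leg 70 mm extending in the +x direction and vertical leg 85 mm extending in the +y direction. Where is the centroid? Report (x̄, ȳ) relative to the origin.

x̄ = 83.74 mm, ȳ = 39.49 mm

rectangular portion: A = 130 × 85 = 11050.00, centroid at (65.00, 42.50).
triangular portion: A = ½·70·85 = 2975.00, centroid at (153.33, 28.33).
ΣA = 14025.00 mm²
ΣAx̄ = (11050.00)(65.00) + (2975.00)(153.33) = 1174416.67 mm³
ΣAȳ = (11050.00)(42.50) + (2975.00)(28.33) = 553916.67 mm³
x̄ = 1174416.67 / 14025.00 = 83.74 mm
ȳ = 553916.67 / 14025.00 = 39.49 mm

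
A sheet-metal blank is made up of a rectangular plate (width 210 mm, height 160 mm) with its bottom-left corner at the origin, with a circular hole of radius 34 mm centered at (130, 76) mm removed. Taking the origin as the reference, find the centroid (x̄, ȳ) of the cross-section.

x̄ = 101.97 mm, ȳ = 80.48 mm

Part | A | x̄ᵢ | ȳᵢ | A·x̄ᵢ | A·ȳᵢ
plate | 33600.00 | 105.00 | 80.00 | 3528000.00 | 2688000.00
hole | -3631.68 | 130.00 | 76.00 | -472118.54 | -276007.76
Σ | 29968.32 |  |  | 3055881.46 | 2411992.24
x̄ = 3055881.46 / 29968.32 = 101.97 mm
ȳ = 2411992.24 / 29968.32 = 80.48 mm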